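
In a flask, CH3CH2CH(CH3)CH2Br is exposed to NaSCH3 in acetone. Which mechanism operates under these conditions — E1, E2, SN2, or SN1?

Conditions: a primary substrate with a strong nucleophile in the polar aprotic solvent acetone.
These conditions are the textbook signature of the SN2 pathway.
An unhindered substrate with a strong nucleophile in a polar aprotic solvent favours one-step backside displacement.

SN2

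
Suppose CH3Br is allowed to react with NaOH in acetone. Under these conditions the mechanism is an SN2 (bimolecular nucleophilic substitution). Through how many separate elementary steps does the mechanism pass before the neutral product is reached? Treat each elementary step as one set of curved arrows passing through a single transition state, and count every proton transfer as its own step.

1

Step 1: Backside attack by OH⁻ on the carbon bearing the bromide: the new C–O bond forms as the C–Br bond breaks, with Walden inversion at carbon.
Total: 1 elementary step.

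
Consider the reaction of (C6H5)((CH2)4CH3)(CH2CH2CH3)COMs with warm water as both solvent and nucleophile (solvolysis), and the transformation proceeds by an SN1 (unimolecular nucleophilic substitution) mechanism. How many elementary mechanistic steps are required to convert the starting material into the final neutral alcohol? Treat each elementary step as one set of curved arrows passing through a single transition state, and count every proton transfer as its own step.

3

Step 1: The C–O bond breaks with both electrons going to the mesylate; MsO⁻ leaves and a tertiary carbocation remains.
(No 1,2-shift: no single shift to an adjacent carbon would give a more stable cation.)
Step 2: A lone pair on the oxygen of H2O attacks the carbocation, forming a new C–O σ-bond and an oxonium ion.
Step 3: Proton transfer from the O–H of the oxonium ion to a solvent molecule delivers the neutral alcohol.
Total: 3 elementary steps.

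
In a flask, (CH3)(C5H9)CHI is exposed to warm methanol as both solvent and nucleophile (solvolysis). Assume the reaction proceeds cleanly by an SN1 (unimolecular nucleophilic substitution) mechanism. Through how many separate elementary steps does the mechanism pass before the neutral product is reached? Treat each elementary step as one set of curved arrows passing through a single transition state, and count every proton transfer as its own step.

4

Step 1: Unassisted departure of I⁻ (taking the C–I bonding pair) generates a secondary carbocation.
Step 2: A 1,2-hydride shift from the adjacent cyclopentyl carbon moves the positive charge from the secondary centre to an adjacent carbon, generating a more stable tertiary carbocation.
Step 3: A lone pair on the oxygen of CH3OH attacks the carbocation, forming a new C–O σ-bond and an oxonium ion.
Step 4: A second solvent molecule removes the proton on oxygen, giving the neutral ether product.
Total: 4 elementary steps.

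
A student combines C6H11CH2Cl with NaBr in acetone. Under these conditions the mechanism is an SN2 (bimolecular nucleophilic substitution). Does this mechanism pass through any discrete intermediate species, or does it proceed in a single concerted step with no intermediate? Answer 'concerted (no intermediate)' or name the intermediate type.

concerted (no intermediate)

Backside attack by Br⁻ on the carbon bearing the chloride: the new C–Br bond forms as the C–Cl bond breaks, with Walden inversion at carbon.
All bond changes occur in one transition state; no discrete intermediate is formed.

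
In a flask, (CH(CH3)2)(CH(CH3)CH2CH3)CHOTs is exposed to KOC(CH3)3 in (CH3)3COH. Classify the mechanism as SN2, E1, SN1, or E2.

Conditions: a strong/bulky base with a secondary substrate bearing a β-hydrogen.
These conditions are the textbook signature of the E2 pathway.
A strong (often hindered) base removes a β-H in concert with loss of the leaving group — bimolecular elimination.

E2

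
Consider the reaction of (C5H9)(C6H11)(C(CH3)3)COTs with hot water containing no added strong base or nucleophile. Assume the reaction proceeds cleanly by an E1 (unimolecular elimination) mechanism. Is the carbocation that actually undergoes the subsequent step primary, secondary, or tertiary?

Step 1: Rate-determining heterolysis of the C–O bond gives TsO⁻ and a tertiary carbocation.
No single 1,2-shift to an adjacent carbon would give a more-substituted cation, so no rearrangement occurs.

tertiary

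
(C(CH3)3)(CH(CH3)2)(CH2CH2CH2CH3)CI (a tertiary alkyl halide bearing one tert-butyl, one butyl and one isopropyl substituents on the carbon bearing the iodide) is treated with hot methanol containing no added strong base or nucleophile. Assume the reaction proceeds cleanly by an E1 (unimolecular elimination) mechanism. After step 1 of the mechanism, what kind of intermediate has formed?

tertiary carbocation

Step 1: Ionisation: the C–I σ-bond cleaves heterolytically; both bonding electrons depart with I⁻, leaving a tertiary carbocation at the α-carbon.
After step 1 the species present is a tertiary carbocation.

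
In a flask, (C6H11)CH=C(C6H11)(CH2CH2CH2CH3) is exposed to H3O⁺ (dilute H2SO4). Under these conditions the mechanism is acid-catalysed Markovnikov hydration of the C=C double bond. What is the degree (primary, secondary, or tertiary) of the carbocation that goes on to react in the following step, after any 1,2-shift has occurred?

Step 1: Electrophilic addition begins with the π(C=C) electrons forming a bond to the proton of H3O⁺. Following Markovnikov's rule, the resulting cation is tertiary. H2O is released.
No single 1,2-shift to an adjacent carbon would give a more-substituted cation, so no rearrangement occurs.

tertiary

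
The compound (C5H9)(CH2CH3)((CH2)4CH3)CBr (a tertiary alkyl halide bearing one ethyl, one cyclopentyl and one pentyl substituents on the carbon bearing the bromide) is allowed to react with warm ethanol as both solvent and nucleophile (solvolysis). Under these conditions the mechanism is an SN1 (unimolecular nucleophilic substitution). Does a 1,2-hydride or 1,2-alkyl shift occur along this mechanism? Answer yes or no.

no

The first-formed carbocation is tertiary.
No single 1,2-shift to an adjacent carbon would produce a more-substituted cation than the one already present, so no rearrangement occurs.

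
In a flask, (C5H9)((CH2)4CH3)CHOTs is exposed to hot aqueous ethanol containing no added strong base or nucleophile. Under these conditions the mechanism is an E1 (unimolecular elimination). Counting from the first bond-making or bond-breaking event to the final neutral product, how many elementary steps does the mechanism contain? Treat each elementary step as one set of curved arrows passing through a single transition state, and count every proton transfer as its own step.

Step 1: Rate-determining heterolysis of the C–O bond gives TsO⁻ and a secondary carbocation.
Step 2: Carbocation rearrangement: a 1,2-hydride shift from the adjacent cyclopentyl carbon converts the initially-formed secondary cation into the more stable tertiary cation.
Step 3: Loss of a β-proton to a water (or ethanol) molecule of the solvent: the C–H bonding pair collapses toward the cationic carbon to form the C=C π bond, yielding the alkene.
Total: 3 elementary steps.

3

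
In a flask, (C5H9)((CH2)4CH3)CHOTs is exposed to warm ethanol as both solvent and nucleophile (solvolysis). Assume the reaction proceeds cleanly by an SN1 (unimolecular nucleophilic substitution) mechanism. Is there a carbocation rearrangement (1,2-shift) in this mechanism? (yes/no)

The first-formed carbocation is secondary.
The adjacent cyclopentyl carbon already bears 2 other carbon substituents and has a hydrogen to migrate; after a 1,2-hydride shift from that carbon the positive charge sits on a tertiary centre.
Tertiary is more stable than secondary, so the shift occurs.

yes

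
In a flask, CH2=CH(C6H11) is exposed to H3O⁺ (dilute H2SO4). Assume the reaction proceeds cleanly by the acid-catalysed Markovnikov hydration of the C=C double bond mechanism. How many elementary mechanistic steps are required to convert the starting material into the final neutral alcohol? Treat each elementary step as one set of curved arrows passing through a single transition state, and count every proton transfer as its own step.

4

Step 1: The π electrons of the C=C bond attack a proton of H3O⁺; Markovnikov addition places the new C–H on the less-substituted alkene carbon, so the positive charge ends up on the more-substituted carbon — a secondary carbocation. H2O is released.
Step 2: A hydride (H with its bonding pair) migrates from the adjacent cyclohexyl carbon to the cationic centre — a 1,2-hydride shift — upgrading the secondary cation to a tertiary one.
Step 3: Nucleophilic capture of the cation by H2O produces the protonated alcohol (an oxonium ion).
Step 4: Proton transfer from the O–H of the oxonium ion to H2O completes the catalytic cycle and yields the alcohol.
Total: 4 elementary steps.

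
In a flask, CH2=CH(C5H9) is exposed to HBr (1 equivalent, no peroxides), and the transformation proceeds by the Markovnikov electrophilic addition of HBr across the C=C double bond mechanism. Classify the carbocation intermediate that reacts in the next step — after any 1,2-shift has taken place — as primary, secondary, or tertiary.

tertiary

Step 1: The π electrons of the C=C bond attack a proton of HBr; Markovnikov addition places the new C–H on the less-substituted alkene carbon, so the positive charge ends up on the more-substituted carbon — a secondary carbocation. The H–Br bond breaks heterolytically, releasing Br⁻.
Step 2: A hydride (H with its bonding pair) migrates from the adjacent cyclopentyl carbon to the cationic centre — a 1,2-hydride shift — upgrading the secondary cation to a tertiary one.
The cation rearranges from secondary to tertiary via a 1,2-hydride shift from the adjacent cyclopentyl carbon; the tertiary cation is what reacts next.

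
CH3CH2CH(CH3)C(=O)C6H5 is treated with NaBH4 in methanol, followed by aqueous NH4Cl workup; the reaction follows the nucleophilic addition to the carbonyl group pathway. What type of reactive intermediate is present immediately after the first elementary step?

Step 1: H⁻ (delivered from BH4⁻) attacks the sp² carbonyl carbon; the C=O π bond breaks and the electrons end up as a lone pair on the alkoxide oxygen of the tetrahedral intermediate.
After step 1 the species present is a tetrahedral alkoxide intermediate.

tetrahedral alkoxide intermediate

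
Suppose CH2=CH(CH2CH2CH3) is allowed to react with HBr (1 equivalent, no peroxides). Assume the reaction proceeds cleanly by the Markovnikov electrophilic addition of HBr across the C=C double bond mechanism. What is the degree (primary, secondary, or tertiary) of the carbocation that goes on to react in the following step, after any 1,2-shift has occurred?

Step 1: The π electrons of the C=C bond attack a proton of HBr; Markovnikov addition places the new C–H on the less-substituted alkene carbon, so the positive charge ends up on the more-substituted carbon — a secondary carbocation. The H–Br bond breaks heterolytically, releasing Br⁻.
No single 1,2-shift to an adjacent carbon would give a more-substituted cation, so no rearrangement occurs.

secondary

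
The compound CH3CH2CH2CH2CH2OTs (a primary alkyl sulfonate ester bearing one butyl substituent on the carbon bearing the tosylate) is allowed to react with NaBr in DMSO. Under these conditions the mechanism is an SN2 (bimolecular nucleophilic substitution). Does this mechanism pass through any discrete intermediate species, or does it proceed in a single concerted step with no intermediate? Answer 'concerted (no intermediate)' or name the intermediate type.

The bromide nucleophile donates a lone pair from Br to the α-carbon in a backside attack; simultaneously the C–O σ-bond breaks and both of its electrons leave with TsO⁻. One concerted step with inversion of configuration.
All bond changes occur in one transition state; no discrete intermediate is formed.

concerted (no intermediate)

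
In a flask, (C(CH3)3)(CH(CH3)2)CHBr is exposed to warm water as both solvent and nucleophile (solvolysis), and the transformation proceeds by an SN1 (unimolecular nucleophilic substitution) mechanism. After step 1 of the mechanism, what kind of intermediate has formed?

secondary carbocation

Step 1: Ionisation: the C–Br σ-bond cleaves heterolytically; both bonding electrons depart with Br⁻, leaving a secondary carbocation at the α-carbon.
After step 1 the species present is a secondary carbocation.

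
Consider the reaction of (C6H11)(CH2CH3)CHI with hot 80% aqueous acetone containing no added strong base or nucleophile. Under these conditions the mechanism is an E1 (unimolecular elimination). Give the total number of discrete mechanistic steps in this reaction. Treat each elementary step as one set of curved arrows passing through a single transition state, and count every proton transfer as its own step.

Step 1: Unassisted departure of I⁻ (taking the C–I bonding pair) generates a secondary carbocation.
Step 2: A 1,2-hydride shift from the adjacent cyclohexyl carbon moves the positive charge from the secondary centre to an adjacent carbon, generating a more stable tertiary carbocation.
Step 3: A weak base (a water molecule from the solvent) removes a proton from a carbon adjacent to the cationic centre; the electrons of that C–H bond become the new π(C=C) bond, giving the alkene.
Total: 3 elementary steps.

3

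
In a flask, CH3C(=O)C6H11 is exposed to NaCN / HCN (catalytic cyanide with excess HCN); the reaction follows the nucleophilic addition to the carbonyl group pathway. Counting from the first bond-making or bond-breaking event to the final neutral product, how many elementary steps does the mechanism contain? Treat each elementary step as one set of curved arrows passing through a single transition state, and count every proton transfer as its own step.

2

Step 1: CN⁻ attacks the sp² carbonyl carbon; the C=O π bond breaks and the electrons end up as a lone pair on the alkoxide oxygen of the tetrahedral intermediate.
Step 2: Proton transfer from HCN to the alkoxide furnishes a cyanohydrin (and releases another CN⁻ to continue the reaction).
Total: 2 elementary steps.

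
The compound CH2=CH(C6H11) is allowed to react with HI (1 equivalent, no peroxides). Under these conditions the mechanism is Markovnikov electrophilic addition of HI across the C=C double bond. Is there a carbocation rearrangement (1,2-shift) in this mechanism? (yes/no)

yes

The first-formed carbocation is secondary.
The adjacent cyclohexyl carbon already bears 2 other carbon substituents and has a hydrogen to migrate; after a 1,2-hydride shift from that carbon the positive charge sits on a tertiary centre.
Tertiary is more stable than secondary, so the shift occurs.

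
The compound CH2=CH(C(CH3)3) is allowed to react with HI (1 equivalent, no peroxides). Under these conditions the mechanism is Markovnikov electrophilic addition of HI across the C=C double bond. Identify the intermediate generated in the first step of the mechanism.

secondary carbocation

Step 1: Electrophilic addition begins with the π(C=C) electrons forming a bond to the proton of HI. Following Markovnikov's rule, the resulting cation is secondary. The H–I bond breaks heterolytically, releasing I⁻.
After step 1 the species present is a secondary carbocation.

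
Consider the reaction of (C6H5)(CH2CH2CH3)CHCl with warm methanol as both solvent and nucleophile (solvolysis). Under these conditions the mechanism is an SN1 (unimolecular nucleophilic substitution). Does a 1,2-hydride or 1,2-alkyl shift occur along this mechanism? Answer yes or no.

no

The first-formed carbocation is secondary.
No single 1,2-shift to an adjacent carbon would produce a more-substituted cation than the one already present, so no rearrangement occurs.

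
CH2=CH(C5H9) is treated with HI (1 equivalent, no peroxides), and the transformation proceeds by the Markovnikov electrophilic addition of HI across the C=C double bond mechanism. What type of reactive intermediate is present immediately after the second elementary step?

tertiary carbocation

Step 1: Protonation of the alkene by HI: the π bond acts as the nucleophile and picks up H⁺, giving the more stable (Markovnikov) secondary carbocation. The H–I bond breaks heterolytically, releasing I⁻.
Step 2: A hydride (H with its bonding pair) migrates from the adjacent cyclopentyl carbon to the cationic centre — a 1,2-hydride shift — upgrading the secondary cation to a tertiary one.
After step 2 the species present is a tertiary carbocation.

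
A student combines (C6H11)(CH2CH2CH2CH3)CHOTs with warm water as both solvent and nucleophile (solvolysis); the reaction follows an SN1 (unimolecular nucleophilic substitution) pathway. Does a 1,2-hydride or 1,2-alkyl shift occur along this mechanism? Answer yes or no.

The first-formed carbocation is secondary.
The adjacent cyclohexyl carbon already bears 2 other carbon substituents and has a hydrogen to migrate; after a 1,2-hydride shift from that carbon the positive charge sits on a tertiary centre.
Tertiary is more stable than secondary, so the shift occurs.

yes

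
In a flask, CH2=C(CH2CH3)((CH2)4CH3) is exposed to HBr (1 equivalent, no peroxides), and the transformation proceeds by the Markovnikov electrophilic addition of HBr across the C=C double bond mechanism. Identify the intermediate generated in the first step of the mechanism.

tertiary carbocation

Step 1: Electrophilic addition begins with the π(C=C) electrons forming a bond to the proton of HBr. Following Markovnikov's rule, the resulting cation is tertiary. The H–Br bond breaks heterolytically, releasing Br⁻.
After step 1 the species present is a tertiary carbocation.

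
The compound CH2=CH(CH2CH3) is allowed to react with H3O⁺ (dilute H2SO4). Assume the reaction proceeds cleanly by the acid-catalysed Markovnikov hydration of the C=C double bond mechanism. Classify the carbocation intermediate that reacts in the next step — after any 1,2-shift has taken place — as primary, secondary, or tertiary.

Step 1: Electrophilic addition begins with the π(C=C) electrons forming a bond to the proton of H3O⁺. Following Markovnikov's rule, the resulting cation is secondary. H2O is released.
No single 1,2-shift to an adjacent carbon would give a more-substituted cation, so no rearrangement occurs.

secondary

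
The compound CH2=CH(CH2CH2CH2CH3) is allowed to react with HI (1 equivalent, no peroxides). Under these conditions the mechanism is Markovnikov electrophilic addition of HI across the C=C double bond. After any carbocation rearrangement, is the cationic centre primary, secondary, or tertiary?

secondary

Step 1: The π electrons of the C=C bond attack a proton of HI; Markovnikov addition places the new C–H on the less-substituted alkene carbon, so the positive charge ends up on the more-substituted carbon — a secondary carbocation. The H–I bond breaks heterolytically, releasing I⁻.
No single 1,2-shift to an adjacent carbon would give a more-substituted cation, so no rearrangement occurs.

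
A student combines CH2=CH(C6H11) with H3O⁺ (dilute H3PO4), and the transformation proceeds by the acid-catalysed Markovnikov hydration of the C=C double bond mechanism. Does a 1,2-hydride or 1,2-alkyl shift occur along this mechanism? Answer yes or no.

The first-formed carbocation is secondary.
The adjacent cyclohexyl carbon already bears 2 other carbon substituents and has a hydrogen to migrate; after a 1,2-hydride shift from that carbon the positive charge sits on a tertiary centre.
Tertiary is more stable than secondary, so the shift occurs.

yes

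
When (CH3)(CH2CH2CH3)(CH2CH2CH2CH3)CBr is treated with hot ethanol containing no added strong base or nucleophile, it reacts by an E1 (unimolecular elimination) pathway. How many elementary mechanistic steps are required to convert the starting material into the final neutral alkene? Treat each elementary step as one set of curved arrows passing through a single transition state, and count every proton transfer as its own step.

2

Step 1: The C–Br bond breaks with both electrons going to the bromide; Br⁻ leaves and a tertiary carbocation remains.
(No 1,2-shift: no single shift to an adjacent carbon would give a more stable cation.)
Step 2: An ethanol molecule (solvent) deprotonates a β-carbon; as the C–H bond breaks, those electrons form the new alkene π bond.
Total: 2 elementary steps.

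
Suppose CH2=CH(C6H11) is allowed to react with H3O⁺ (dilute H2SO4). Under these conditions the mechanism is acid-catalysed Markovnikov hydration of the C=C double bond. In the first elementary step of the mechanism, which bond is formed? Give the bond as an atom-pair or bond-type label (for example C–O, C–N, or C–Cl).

Step 1: Protonation of the alkene by H3O⁺: the π bond acts as the nucleophile and picks up H⁺, giving the more stable (Markovnikov) secondary carbocation. H2O is released.
The bond formed in this step is the C–H bond.

C–H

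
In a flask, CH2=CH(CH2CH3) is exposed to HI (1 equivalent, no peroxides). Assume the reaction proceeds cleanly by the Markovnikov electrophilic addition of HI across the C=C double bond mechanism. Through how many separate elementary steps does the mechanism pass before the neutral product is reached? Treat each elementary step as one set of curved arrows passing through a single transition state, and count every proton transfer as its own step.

Step 1: The π electrons of the C=C bond attack a proton of HI; Markovnikov addition places the new C–H on the less-substituted alkene carbon, so the positive charge ends up on the more-substituted carbon — a secondary carbocation. The H–I bond breaks heterolytically, releasing I⁻.
(No 1,2-shift: no single shift to an adjacent carbon would give a more stable cation.)
Step 2: I⁻ captures the cation: a lone pair on I⁻ fills the empty p orbital, producing the alkyl halide product.
Total: 2 elementary steps.

2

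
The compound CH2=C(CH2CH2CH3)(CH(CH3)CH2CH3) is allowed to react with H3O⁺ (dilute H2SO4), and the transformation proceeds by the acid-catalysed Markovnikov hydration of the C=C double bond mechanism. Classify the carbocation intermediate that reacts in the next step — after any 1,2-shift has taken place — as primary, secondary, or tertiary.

tertiary

Step 1: The π electrons of the C=C bond attack a proton of H3O⁺; Markovnikov addition places the new C–H on the less-substituted alkene carbon, so the positive charge ends up on the more-substituted carbon — a tertiary carbocation. H2O is released.
No single 1,2-shift to an adjacent carbon would give a more-substituted cation, so no rearrangement occurs.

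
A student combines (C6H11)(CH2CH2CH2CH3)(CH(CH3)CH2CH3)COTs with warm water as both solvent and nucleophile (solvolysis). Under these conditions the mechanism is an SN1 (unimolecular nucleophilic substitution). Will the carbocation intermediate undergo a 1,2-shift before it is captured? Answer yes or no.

The first-formed carbocation is tertiary.
No single 1,2-shift to an adjacent carbon would produce a more-substituted cation than the one already present, so no rearrangement occurs.

no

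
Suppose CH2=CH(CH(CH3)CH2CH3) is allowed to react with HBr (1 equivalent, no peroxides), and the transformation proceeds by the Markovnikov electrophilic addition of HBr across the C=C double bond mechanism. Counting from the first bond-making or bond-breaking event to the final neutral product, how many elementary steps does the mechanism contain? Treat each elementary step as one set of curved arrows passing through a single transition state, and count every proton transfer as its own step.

3

Step 1: Electrophilic addition begins with the π(C=C) electrons forming a bond to the proton of HBr. Following Markovnikov's rule, the resulting cation is secondary. The H–Br bond breaks heterolytically, releasing Br⁻.
Step 2: Carbocation rearrangement: a 1,2-hydride shift from the adjacent sec-butyl carbon converts the initially-formed secondary cation into the more stable tertiary cation.
Step 3: The Br⁻ anion donates a lone pair to the carbocation, forming the new C–Br σ-bond and giving the neutral alkyl halide.
Total: 3 elementary steps.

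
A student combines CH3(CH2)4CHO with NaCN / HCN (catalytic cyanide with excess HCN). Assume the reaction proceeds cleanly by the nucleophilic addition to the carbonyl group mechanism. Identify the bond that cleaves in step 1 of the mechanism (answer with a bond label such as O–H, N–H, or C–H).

π(C=O)

Step 1: A lone pair / filled orbital on CN⁻ attacks the electrophilic carbonyl carbon; the π(C=O) electrons shift onto oxygen, producing a tetrahedral alkoxide intermediate.
The bond broken in this step is the π(C=O) bond.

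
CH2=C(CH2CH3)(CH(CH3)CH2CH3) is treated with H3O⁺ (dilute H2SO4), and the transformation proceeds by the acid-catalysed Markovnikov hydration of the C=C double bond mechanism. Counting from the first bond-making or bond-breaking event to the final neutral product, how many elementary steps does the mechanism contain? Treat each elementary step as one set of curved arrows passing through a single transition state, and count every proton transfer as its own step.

3

Step 1: The π electrons of the C=C bond attack a proton of H3O⁺; Markovnikov addition places the new C–H on the less-substituted alkene carbon, so the positive charge ends up on the more-substituted carbon — a tertiary carbocation. H2O is released.
(No 1,2-shift: no single shift to an adjacent carbon would give a more stable cation.)
Step 2: Nucleophilic capture of the cation by H2O produces the protonated alcohol (an oxonium ion).
Step 3: Deprotonation of the oxonium ion by a water molecule delivers the neutral alcohol and regenerates the acid catalyst.
Total: 3 elementary steps.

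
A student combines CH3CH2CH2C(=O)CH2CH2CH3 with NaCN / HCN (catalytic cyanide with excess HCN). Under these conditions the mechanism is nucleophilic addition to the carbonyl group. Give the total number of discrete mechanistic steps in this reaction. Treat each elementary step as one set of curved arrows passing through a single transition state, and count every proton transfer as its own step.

Step 1: Nucleophilic addition: CN⁻ adds to the carbonyl carbon, pushing the π(C=O) electron pair onto oxygen and giving a tetrahedral alkoxide.
Step 2: The alkoxide oxygen removes a proton from HCN present in the mixture, giving a cyanohydrin and regenerating CN⁻.
Total: 2 elementary steps.

2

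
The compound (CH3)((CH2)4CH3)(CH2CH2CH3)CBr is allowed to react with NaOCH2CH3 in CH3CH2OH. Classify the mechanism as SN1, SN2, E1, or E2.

E2

Conditions: a strong base with a tertiary substrate bearing a β-hydrogen.
These conditions are the textbook signature of the E2 pathway.
A strong (often hindered) base removes a β-H in concert with loss of the leaving group — bimolecular elimination.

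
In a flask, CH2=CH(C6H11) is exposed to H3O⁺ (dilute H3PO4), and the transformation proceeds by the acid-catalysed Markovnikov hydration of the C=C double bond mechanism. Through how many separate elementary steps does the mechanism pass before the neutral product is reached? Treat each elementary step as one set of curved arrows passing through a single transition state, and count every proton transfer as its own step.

4

Step 1: Protonation of the alkene by H3O⁺: the π bond acts as the nucleophile and picks up H⁺, giving the more stable (Markovnikov) secondary carbocation. H2O is released.
Step 2: A hydride (H with its bonding pair) migrates from the adjacent cyclohexyl carbon to the cationic centre — a 1,2-hydride shift — upgrading the secondary cation to a tertiary one.
Step 3: Nucleophilic capture of the cation by H2O produces the protonated alcohol (an oxonium ion).
Step 4: H2O removes a proton from the oxonium oxygen, regenerating H3O⁺ and giving the neutral alcohol.
Total: 4 elementary steps.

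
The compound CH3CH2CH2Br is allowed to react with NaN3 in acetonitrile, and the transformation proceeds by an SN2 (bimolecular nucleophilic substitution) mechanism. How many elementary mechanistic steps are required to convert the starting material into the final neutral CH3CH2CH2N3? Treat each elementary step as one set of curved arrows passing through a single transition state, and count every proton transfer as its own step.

Step 1: Backside attack by N3⁻ on the carbon bearing the bromide: the new C–N bond forms as the C–Br bond breaks, with Walden inversion at carbon.
Total: 1 elementary step.

1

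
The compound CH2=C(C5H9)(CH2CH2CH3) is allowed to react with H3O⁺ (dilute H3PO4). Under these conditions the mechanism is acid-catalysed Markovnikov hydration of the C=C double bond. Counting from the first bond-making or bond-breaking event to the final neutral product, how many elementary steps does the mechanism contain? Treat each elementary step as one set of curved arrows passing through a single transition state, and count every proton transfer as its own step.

3

Step 1: Electrophilic addition begins with the π(C=C) electrons forming a bond to the proton of H3O⁺. Following Markovnikov's rule, the resulting cation is tertiary. H2O is released.
(No 1,2-shift: no single shift to an adjacent carbon would give a more stable cation.)
Step 2: A lone pair on the oxygen of H2O attacks the carbocation, forming a C–O bond and an oxonium ion (a protonated alcohol).
Step 3: Proton transfer from the O–H of the oxonium ion to H2O completes the catalytic cycle and yields the alcohol.
Total: 3 elementary steps.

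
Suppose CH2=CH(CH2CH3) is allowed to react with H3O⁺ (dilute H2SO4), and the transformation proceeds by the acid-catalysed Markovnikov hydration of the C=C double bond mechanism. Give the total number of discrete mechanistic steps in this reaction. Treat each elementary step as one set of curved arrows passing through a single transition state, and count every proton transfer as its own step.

3

Step 1: The π electrons of the C=C bond attack a proton of H3O⁺; Markovnikov addition places the new C–H on the less-substituted alkene carbon, so the positive charge ends up on the more-substituted carbon — a secondary carbocation. H2O is released.
(No 1,2-shift: no single shift to an adjacent carbon would give a more stable cation.)
Step 2: Nucleophilic capture of the cation by H2O produces the protonated alcohol (an oxonium ion).
Step 3: Deprotonation of the oxonium ion by a water molecule delivers the neutral alcohol and regenerates the acid catalyst.
Total: 3 elementary steps.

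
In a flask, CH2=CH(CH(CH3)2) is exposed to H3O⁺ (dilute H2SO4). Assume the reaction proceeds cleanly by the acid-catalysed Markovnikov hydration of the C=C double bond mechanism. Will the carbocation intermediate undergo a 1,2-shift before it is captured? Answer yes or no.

yes

The first-formed carbocation is secondary.
The adjacent isopropyl carbon already bears 2 other carbon substituents and has a hydrogen to migrate; after a 1,2-hydride shift from that carbon the positive charge sits on a tertiary centre.
Tertiary is more stable than secondary, so the shift occurs.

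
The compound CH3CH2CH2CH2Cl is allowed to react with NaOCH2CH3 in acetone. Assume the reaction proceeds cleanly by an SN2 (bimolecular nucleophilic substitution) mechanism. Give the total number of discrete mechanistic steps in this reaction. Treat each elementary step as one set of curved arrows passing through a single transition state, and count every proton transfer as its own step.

1

Step 1: The ethoxide nucleophile donates a lone pair from O to the α-carbon in a backside attack; simultaneously the C–Cl σ-bond breaks and both of its electrons leave with Cl⁻. One concerted step with inversion of configuration.
Total: 1 elementary step.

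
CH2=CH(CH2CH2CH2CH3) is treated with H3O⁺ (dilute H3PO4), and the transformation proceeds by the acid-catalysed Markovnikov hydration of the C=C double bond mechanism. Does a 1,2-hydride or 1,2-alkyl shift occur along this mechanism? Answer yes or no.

The first-formed carbocation is secondary.
No single 1,2-shift to an adjacent carbon would produce a more-substituted cation than the one already present, so no rearrangement occurs.

no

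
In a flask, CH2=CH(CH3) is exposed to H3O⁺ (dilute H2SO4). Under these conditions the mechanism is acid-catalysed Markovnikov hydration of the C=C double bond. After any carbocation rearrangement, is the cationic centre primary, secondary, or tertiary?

Step 1: The π electrons of the C=C bond attack a proton of H3O⁺; Markovnikov addition places the new C–H on the less-substituted alkene carbon, so the positive charge ends up on the more-substituted carbon — a secondary carbocation. H2O is released.
No single 1,2-shift to an adjacent carbon would give a more-substituted cation, so no rearrangement occurs.

secondary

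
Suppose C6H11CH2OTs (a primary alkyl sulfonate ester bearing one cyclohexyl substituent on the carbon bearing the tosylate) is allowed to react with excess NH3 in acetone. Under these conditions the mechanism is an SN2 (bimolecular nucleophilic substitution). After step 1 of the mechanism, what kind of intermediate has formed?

ammonium ion

Step 1: A lone pair on the N of NH3 attacks the α-carbon from the back side while the C–O bond breaks; both bonding electrons leave with TsO⁻. The product of this concerted step is an alkylammonium ion.
After step 1 the species present is an ammonium ion.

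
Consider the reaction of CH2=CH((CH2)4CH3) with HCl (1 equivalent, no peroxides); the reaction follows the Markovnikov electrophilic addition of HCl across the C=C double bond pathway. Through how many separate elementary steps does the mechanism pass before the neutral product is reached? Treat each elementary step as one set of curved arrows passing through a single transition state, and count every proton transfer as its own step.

Step 1: The π electrons of the C=C bond attack a proton of HCl; Markovnikov addition places the new C–H on the less-substituted alkene carbon, so the positive charge ends up on the more-substituted carbon — a secondary carbocation. The H–Cl bond breaks heterolytically, releasing Cl⁻.
(No 1,2-shift: no single shift to an adjacent carbon would give a more stable cation.)
Step 2: Cl⁻ captures the cation: a lone pair on Cl⁻ fills the empty p orbital, producing the alkyl halide product.
Total: 2 elementary steps.

2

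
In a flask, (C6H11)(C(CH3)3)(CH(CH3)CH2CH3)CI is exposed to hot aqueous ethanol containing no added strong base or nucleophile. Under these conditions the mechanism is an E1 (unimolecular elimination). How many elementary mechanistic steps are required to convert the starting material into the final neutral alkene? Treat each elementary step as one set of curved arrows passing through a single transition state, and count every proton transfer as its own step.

Step 1: Unassisted departure of I⁻ (taking the C–I bonding pair) generates a tertiary carbocation.
(No 1,2-shift: no single shift to an adjacent carbon would give a more stable cation.)
Step 2: A weak base (a water (or ethanol) molecule from the solvent) removes a proton from a carbon adjacent to the cationic centre; the electrons of that C–H bond become the new π(C=C) bond, giving the alkene.
Total: 2 elementary steps.

2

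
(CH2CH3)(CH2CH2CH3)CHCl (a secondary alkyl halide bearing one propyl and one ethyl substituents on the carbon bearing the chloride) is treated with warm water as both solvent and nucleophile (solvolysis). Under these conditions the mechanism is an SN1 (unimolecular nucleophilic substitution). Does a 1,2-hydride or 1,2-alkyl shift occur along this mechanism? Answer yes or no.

no

The first-formed carbocation is secondary.
No single 1,2-shift to an adjacent carbon would produce a more-substituted cation than the one already present, so no rearrangement occurs.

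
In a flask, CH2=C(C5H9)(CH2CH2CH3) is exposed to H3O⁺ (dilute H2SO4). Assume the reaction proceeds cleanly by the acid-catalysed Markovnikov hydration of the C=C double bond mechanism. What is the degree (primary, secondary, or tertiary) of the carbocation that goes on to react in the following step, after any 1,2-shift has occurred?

Step 1: The π electrons of the C=C bond attack a proton of H3O⁺; Markovnikov addition places the new C–H on the less-substituted alkene carbon, so the positive charge ends up on the more-substituted carbon — a tertiary carbocation. H2O is released.
No single 1,2-shift to an adjacent carbon would give a more-substituted cation, so no rearrangement occurs.

tertiary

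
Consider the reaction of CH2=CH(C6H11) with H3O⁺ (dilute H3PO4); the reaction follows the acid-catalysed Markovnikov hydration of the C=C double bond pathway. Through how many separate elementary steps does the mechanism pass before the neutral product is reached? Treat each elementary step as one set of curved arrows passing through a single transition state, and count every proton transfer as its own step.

Step 1: Protonation of the alkene by H3O⁺: the π bond acts as the nucleophile and picks up H⁺, giving the more stable (Markovnikov) secondary carbocation. H2O is released.
Step 2: A hydride (H with its bonding pair) migrates from the adjacent cyclohexyl carbon to the cationic centre — a 1,2-hydride shift — upgrading the secondary cation to a tertiary one.
Step 3: Nucleophilic capture of the cation by H2O produces the protonated alcohol (an oxonium ion).
Step 4: H2O removes a proton from the oxonium oxygen, regenerating H3O⁺ and giving the neutral alcohol.
Total: 4 elementary steps.

4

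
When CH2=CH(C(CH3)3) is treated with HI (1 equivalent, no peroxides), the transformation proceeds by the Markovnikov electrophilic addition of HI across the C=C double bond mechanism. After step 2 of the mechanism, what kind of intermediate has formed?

Step 1: Electrophilic addition begins with the π(C=C) electrons forming a bond to the proton of HI. Following Markovnikov's rule, the resulting cation is secondary. The H–I bond breaks heterolytically, releasing I⁻.
Step 2: A 1,2-methyl shift from the adjacent tert-butyl carbon moves the positive charge from the secondary centre to an adjacent carbon, generating a more stable tertiary carbocation.
After step 2 the species present is a tertiary carbocation.

tertiary carbocation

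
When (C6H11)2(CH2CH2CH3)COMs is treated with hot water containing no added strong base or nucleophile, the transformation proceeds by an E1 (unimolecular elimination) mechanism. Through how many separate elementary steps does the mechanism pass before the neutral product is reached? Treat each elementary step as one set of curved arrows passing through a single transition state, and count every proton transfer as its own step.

Step 1: Ionisation: the C–O σ-bond cleaves heterolytically; both bonding electrons depart with MsO⁻, leaving a tertiary carbocation at the α-carbon.
(No 1,2-shift: no single shift to an adjacent carbon would give a more stable cation.)
Step 2: A water molecule (solvent) deprotonates a β-carbon; as the C–H bond breaks, those electrons form the new alkene π bond.
Total: 2 elementary steps.

2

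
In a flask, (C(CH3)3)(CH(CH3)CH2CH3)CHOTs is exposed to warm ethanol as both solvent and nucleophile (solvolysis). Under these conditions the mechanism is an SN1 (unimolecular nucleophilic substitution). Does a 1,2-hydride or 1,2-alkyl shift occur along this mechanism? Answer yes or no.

yes

The first-formed carbocation is secondary.
The adjacent sec-butyl carbon already bears 2 other carbon substituents and has a hydrogen to migrate; after a 1,2-hydride shift from that carbon the positive charge sits on a tertiary centre.
Tertiary is more stable than secondary, so the shift occurs.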